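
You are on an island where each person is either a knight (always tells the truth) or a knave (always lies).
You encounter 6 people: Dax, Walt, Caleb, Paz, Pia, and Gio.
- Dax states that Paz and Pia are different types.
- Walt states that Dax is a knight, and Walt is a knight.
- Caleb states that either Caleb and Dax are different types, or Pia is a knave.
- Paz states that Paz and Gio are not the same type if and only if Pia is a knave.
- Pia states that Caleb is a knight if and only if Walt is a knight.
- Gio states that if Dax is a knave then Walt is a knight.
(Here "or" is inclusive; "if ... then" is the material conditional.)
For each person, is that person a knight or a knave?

As a knave, Dax's statement "Paz and Pia are different types" should be false; it is.
Walt (knave): "Dax is a knight, and Walt is a knight" — false. ✓
As a knight, Caleb's statement "either Caleb and Dax are different types, or Pia is a knave" should be True; it is.
As a knave, Paz's statement "Paz and Gio are not the same type if and only if Pia is a knave" should be false; it is.
Pia is a knave, and the claim "Caleb is a knight if and only if Walt is a knight" is indeed false.
Gio (knave): "if Dax is a knave then Walt is a knight" — false. ✓

Dax is a knave, Walt is a knave, Caleb is a knight, Paz is a knave, Pia is a knave, and Gio is a knave.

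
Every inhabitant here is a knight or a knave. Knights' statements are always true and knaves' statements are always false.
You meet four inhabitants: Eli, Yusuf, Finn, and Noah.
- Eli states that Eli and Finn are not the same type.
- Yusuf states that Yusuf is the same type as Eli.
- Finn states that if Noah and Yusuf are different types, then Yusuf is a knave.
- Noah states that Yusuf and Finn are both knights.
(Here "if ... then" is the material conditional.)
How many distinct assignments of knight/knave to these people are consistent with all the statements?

Consistent assignments:
  Eli=knight, Yusuf=knight, Finn=knave, Noah=knave

1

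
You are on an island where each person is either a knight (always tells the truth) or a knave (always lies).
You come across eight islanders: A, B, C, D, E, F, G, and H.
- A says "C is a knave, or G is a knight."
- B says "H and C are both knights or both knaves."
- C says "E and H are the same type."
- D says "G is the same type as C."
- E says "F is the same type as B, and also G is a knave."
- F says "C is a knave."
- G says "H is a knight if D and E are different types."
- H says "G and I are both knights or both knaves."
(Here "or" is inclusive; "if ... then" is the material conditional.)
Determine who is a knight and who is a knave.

A is a knight, so "C is a knave, or G is a knight" must be true — and it is.
Since B is a knave, "H and C are both knights or both knaves" needs to be false, which holds.
C (knave): "E and H are the same type" — false. ✓
Since D is a knave, "G is the same type as C" needs to be false, which holds.
E is a knave; "F is the same type as B, and also G is a knave" is false, as required.
Since F is a knight, "C is a knave" needs to be true, which holds.
G is a knight, and the claim "H is a knight if D and E are different types" is indeed true.
H is a knight, so "G and I are both knights or both knaves" must be true — and it is.

A is a knight, B is a knave, C is a knave, D is a knave, E is a knave, F is a knight, G is a knight, and H is a knight.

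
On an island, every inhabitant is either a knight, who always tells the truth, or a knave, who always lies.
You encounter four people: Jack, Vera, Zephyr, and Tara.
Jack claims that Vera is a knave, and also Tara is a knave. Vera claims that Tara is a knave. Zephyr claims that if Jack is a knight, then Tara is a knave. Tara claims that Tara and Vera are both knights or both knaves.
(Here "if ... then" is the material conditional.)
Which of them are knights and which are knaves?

Jack is a knave, and the claim "Vera is a knave, and also Tara is a knave" is indeed false.
Vera is a knight, so "Tara is a knave" must be True — and it is.
Zephyr is a knight; "if Jack is a knight, then Tara is a knave" is True, as required.
Tara is a knave; "Tara and Vera are both knights or both knaves" is false, as required.

Jack is a knave, Vera is a knight, Zephyr is a knight, and Tara is a knave.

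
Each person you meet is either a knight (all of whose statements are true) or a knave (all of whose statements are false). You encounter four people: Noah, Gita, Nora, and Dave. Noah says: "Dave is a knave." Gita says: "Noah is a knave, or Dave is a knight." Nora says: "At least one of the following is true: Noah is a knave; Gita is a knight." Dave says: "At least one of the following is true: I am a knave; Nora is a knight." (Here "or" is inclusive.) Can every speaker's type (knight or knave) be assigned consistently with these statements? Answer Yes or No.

Yes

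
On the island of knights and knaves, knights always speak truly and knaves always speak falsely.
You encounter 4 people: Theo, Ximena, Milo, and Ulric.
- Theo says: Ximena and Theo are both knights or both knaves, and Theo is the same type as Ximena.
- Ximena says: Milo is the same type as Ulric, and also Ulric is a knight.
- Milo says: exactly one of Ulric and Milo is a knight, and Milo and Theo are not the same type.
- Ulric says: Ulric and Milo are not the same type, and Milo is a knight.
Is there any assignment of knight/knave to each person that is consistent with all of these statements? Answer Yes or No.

No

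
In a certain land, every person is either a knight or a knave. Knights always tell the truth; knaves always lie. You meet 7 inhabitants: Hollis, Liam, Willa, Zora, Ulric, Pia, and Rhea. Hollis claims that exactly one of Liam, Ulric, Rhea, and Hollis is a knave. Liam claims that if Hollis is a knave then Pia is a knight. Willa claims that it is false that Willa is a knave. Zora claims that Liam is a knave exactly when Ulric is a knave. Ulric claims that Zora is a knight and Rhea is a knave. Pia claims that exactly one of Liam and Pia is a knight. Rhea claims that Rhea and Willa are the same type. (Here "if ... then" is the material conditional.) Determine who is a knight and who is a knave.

Hollis is a knave, so "exactly one of Liam, Ulric, Rhea, and Hollis is a knave" must be False — and it is.
Since Liam is a knave, "if Hollis is a knave then Pia is a knight" needs to be False, which holds.
Willa is a knight, and the claim "it is false that Willa is a knave" is indeed true.
Zora is a knight, so "Liam is a knave exactly when Ulric is a knave" must be true — and it is.
Ulric is a knave, and the claim "Zora is a knight and Rhea is a knave" is indeed False.
As a knave, Pia's statement "exactly one of Liam and Pia is a knight" should be False; it is.
Since Rhea is a knight, "Rhea and Willa are the same type" needs to be true, which holds.

Hollis is a knave, Liam is a knave, Willa is a knight, Zora is a knight, Ulric is a knave, Pia is a knave, and Rhea is a knight.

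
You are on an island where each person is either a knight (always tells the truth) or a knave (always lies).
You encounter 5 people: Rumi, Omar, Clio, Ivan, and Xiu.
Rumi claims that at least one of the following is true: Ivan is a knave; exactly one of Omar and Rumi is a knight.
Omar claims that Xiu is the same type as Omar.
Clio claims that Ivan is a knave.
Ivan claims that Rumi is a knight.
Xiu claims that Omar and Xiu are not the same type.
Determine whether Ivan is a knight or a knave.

Ivan is a knight.

Consistent assignments: {Rumi=knight, Omar=knave, Clio=knave, Ivan=knight, Xiu=knight}
In every consistent assignment, Ivan is a knight.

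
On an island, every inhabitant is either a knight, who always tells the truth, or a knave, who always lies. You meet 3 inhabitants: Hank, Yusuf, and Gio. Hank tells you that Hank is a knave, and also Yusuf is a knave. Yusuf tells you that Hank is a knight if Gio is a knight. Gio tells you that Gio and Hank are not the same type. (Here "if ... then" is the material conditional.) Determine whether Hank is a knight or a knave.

Hank is a knave.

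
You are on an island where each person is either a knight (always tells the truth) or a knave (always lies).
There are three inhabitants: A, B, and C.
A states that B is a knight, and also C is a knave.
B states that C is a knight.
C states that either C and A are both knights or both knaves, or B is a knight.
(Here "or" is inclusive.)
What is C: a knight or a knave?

Consistent assignments: {A=knave, B=knight, C=knight}
In every consistent assignment, C is a knight.

C is a knight.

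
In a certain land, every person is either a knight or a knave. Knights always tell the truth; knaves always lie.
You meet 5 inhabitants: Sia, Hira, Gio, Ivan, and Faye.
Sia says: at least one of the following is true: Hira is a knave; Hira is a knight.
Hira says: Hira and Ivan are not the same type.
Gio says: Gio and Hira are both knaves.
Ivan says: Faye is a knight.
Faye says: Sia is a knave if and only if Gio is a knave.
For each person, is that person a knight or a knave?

Suppose Sia is a knave. Then Sia's statement "at least one of the following is true: Hira is a knave; Hira is a knight" would have to be false. Checking the 16 ways to assign the others, none is consistent with every speaker.
(For instance, with Hira=knight, Gio=knave, Ivan=knave, Faye=knave, Sia's claim "at least one of the following is true: Hira is a knave; Hira is a knight" comes out true where it would need to be false.)
So Sia must be a knight, making "at least one of the following is true: Hira is a knave; Hira is a knight" true. Taking Sia=knight, Hira=knight, Gio=knave, Ivan=knave, Faye=knave, each remaining statement checks out:
  Hira (knight): "Hira and Ivan are not the same type" — true. ✓
  Gio (knave): "Gio and Hira are both knaves" — false. ✓
  Ivan (knave): "Faye is a knight" — false. ✓
  Faye (knave): "Sia is a knave if and only if Gio is a knave" — false. ✓
This is the unique consistent assignment.

Sia is a knight, Hira is a knight, Gio is a knave, Ivan is a knave, and Faye is a knave.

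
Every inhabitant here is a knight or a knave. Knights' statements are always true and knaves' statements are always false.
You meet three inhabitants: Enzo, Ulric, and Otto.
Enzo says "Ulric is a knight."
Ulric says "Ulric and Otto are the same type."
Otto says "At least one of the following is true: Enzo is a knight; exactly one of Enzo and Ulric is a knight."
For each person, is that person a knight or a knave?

Enzo is a knight, Ulric is a knight, and Otto is a knight.

Suppose Enzo is a knave. Then Enzo's statement "Ulric is a knight" would have to be false. Checking the 4 ways to assign the others, none is consistent with every speaker.
(For instance, with Ulric=knight, Otto=knight, Enzo's claim "Ulric is a knight" comes out true where it would need to be false.)
So Enzo must be a knight, making "Ulric is a knight" true. Taking Enzo=knight, Ulric=knight, Otto=knight, each remaining statement checks out:
  Ulric (knight): "Ulric and Otto are the same type" — true. ✓
  Otto (knight): "at least one of the following is true: Enzo is a knight; exactly one of Enzo and Ulric is a knight" — true. ✓
This is the unique consistent assignment.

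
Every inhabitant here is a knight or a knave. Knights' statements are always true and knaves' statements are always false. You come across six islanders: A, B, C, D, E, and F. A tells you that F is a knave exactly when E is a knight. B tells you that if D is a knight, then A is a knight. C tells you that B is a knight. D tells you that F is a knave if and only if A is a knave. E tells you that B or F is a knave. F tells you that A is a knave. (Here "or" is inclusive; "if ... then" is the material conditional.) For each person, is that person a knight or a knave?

Since A is a knight, "F is a knave exactly when E is a knight" needs to be True, which holds.
B is a knight, so "if D is a knight, then A is a knight" must be True — and it is.
Since C is a knight, "B is a knight" needs to be True, which holds.
Since D is a knave, "F is a knave if and only if A is a knave" needs to be false, which holds.
E is a knight; "B or F is a knave" is True, as required.
Since F is a knave, "A is a knave" needs to be false, which holds.

A is a knight, B is a knight, C is a knight, D is a knave, E is a knight, and F is a knave.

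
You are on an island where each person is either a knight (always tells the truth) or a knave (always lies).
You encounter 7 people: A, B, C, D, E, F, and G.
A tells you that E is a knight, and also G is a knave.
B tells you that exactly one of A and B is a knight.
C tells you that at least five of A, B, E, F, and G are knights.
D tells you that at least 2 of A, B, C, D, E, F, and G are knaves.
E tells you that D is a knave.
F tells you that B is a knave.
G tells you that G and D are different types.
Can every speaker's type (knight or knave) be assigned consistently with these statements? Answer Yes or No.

No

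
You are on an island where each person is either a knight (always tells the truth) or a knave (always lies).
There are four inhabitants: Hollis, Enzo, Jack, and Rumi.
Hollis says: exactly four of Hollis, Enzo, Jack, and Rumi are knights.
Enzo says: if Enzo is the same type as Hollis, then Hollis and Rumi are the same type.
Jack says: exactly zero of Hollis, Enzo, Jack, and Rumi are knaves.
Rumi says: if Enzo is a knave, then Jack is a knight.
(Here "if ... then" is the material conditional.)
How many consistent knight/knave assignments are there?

Consistent assignments:
  Hollis=knight, Enzo=knight, Jack=knight, Rumi=knight
  Hollis=knave, Enzo=knight, Jack=knave, Rumi=knight

2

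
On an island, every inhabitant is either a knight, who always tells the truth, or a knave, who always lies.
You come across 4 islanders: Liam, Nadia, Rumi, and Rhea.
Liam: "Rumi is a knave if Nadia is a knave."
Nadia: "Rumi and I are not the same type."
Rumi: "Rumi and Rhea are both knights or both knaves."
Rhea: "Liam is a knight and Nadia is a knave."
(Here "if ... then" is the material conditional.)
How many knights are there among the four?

2

The unique consistent assignment is Liam=knight, Nadia=knave, Rumi=knave, Rhea=knight.
That has 2 knights.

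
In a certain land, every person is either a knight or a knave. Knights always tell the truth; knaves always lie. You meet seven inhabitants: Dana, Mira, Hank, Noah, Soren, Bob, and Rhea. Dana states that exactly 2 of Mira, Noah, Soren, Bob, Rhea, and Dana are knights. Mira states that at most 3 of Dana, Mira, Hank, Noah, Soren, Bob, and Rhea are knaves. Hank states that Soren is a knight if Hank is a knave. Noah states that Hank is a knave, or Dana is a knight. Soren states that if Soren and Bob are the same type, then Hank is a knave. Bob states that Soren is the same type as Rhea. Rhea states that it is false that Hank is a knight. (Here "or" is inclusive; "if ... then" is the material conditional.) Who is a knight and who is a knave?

Knights: Hank and Soren. Knaves: Dana, Mira, Noah, Bob, and Rhea.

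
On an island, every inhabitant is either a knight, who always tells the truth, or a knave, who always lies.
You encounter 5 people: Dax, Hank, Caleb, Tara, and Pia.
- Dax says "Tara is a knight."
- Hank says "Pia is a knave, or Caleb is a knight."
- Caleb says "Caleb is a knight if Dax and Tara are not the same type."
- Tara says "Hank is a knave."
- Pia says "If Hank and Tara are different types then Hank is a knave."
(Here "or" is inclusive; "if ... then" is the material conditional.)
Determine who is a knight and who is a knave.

Knights: Hank and Caleb. Knaves: Dax, Tara, and Pia.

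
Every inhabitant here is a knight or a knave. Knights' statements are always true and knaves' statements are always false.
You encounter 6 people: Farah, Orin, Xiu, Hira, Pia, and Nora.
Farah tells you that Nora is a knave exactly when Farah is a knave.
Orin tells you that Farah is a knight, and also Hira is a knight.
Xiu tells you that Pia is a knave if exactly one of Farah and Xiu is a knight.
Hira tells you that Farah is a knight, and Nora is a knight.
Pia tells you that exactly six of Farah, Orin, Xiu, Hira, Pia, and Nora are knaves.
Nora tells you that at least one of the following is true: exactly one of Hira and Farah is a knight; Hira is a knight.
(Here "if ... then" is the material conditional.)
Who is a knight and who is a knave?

Farah is a knight, Orin is a knight, Xiu is a knight, Hira is a knight, Pia is a knave, and Nora is a knight.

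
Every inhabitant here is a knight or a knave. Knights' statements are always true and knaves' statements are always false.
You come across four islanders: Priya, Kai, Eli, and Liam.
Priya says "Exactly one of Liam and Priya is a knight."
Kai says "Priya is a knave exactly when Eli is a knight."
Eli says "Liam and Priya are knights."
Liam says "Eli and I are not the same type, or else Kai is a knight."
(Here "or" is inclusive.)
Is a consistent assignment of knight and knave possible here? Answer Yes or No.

Yes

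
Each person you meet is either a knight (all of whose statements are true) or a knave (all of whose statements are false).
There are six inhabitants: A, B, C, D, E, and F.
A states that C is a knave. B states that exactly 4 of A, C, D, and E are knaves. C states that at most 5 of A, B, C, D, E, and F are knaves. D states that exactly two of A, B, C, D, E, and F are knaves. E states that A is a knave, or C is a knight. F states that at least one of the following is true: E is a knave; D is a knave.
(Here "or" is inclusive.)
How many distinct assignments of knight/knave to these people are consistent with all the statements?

1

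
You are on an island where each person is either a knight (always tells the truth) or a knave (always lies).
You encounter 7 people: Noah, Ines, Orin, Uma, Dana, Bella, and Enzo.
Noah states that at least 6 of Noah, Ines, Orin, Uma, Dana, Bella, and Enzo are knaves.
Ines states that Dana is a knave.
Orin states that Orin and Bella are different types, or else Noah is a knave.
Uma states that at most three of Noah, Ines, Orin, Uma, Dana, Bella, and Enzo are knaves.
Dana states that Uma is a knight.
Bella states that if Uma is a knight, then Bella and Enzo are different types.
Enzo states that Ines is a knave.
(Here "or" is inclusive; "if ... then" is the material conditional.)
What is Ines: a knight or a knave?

Ines is a knight.

Consistent assignments: {Noah=knave, Ines=knight, Orin=knight, Uma=knave, Dana=knave, Bella=knight, Enzo=knave}
In every consistent assignment, Ines is a knight.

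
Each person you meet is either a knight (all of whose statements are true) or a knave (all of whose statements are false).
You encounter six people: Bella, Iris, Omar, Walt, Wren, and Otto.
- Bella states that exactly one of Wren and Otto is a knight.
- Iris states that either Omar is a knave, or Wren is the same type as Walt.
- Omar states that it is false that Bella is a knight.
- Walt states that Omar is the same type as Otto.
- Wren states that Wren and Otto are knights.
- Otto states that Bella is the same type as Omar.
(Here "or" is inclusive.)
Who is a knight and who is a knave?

Knights: Iris and Omar. Knaves: Bella, Walt, Wren, and Otto.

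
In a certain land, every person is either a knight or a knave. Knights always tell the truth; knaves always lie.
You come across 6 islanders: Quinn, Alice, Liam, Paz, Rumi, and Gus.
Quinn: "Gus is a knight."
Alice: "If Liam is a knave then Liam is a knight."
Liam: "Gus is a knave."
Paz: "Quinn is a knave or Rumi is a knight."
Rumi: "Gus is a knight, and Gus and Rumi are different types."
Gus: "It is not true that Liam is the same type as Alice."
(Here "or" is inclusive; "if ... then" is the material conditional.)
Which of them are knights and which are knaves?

Quinn is a knave, Alice is a knight, Liam is a knight, Paz is a knight, Rumi is a knave, and Gus is a knave.

As a knave, Quinn's statement "Gus is a knight" should be False; it is.
Alice is a knight; "if Liam is a knave then Liam is a knight" is True, as required.
Since Liam is a knight, "Gus is a knave" needs to be True, which holds.
Paz (knight): "Quinn is a knave or Rumi is a knight" — True. ✓
Rumi (knave): "Gus is a knight, and Gus and Rumi are different types" — False. ✓
Since Gus is a knave, "it is not true that Liam is the same type as Alice" needs to be False, which holds.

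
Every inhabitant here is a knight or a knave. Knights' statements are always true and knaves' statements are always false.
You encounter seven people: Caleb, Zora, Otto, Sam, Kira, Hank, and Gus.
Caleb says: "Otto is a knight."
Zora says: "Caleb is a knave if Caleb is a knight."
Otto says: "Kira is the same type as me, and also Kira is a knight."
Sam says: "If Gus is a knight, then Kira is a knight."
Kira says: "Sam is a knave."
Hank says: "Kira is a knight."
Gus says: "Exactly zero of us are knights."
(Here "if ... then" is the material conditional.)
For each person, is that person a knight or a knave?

Since Caleb is a knave, "Otto is a knight" needs to be false, which holds.
As a knight, Zora's statement "Caleb is a knave if Caleb is a knight" should be True; it is.
As a knave, Otto's statement "Kira is the same type as me, and also Kira is a knight" should be false; it is.
Sam is a knight, and the claim "if Gus is a knight, then Kira is a knight" is indeed True.
As a knave, Kira's statement "Sam is a knave" should be false; it is.
Since Hank is a knave, "Kira is a knight" needs to be false, which holds.
Gus is a knave, so "exactly zero of us are knights" must be false — and it is.

Caleb is a knave, Zora is a knight, Otto is a knave, Sam is a knight, Kira is a knave, Hank is a knave, and Gus is a knave.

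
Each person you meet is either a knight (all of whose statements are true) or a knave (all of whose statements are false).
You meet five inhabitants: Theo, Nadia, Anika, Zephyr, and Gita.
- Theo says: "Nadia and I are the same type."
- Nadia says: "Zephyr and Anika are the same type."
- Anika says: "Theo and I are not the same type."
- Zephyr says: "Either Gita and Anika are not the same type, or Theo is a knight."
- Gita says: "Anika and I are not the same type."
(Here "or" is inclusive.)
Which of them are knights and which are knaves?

Theo is a knave, and the claim "Nadia and I are the same type" is indeed False.
Nadia is a knight; "Zephyr and Anika are the same type" is true, as required.
Since Anika is a knave, "Theo and I are not the same type" needs to be False, which holds.
Zephyr is a knave, and the claim "either Gita and Anika are not the same type, or Theo is a knight" is indeed False.
Gita is a knave; "Anika and I are not the same type" is False, as required.

Theo is a knave, Nadia is a knight, Anika is a knave, Zephyr is a knave, and Gita is a knave.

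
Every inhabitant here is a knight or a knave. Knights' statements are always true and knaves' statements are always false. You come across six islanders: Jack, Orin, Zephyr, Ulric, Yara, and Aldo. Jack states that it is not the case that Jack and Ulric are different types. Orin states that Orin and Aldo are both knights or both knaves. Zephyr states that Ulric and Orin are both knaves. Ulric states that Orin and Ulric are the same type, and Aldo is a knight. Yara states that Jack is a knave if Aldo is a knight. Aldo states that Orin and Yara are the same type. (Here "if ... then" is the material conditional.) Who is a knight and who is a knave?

Jack is a knave, Orin is a knight, Zephyr is a knave, Ulric is a knight, Yara is a knight, and Aldo is a knight.

Jack (knave): "it is not the case that Jack and Ulric are different types" — False. ✓
Orin is a knight, and the claim "Orin and Aldo are both knights or both knaves" is indeed True.
Zephyr is a knave; "Ulric and Orin are both knaves" is False, as required.
As a knight, Ulric's statement "Orin and Ulric are the same type, and Aldo is a knight" should be True; it is.
Yara is a knight, and the claim "Jack is a knave if Aldo is a knight" is indeed True.
As a knight, Aldo's statement "Orin and Yara are the same type" should be True; it is.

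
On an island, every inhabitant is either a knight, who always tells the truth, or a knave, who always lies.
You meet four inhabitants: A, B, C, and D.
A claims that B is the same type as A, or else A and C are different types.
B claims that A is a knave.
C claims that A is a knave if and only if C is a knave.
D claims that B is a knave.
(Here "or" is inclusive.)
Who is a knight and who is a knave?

A is a knight, B is a knave, C is a knave, and D is a knight.

Suppose A is a knave. Then A's statement "B is the same type as A, or else A and C are different types" would have to be false. Checking the 8 ways to assign the others, none is consistent with every speaker.
(For instance, with B=knave, C=knave, D=knight, A's claim "B is the same type as A, or else A and C are different types" comes out true where it would need to be false.)
So A must be a knight, making "B is the same type as A, or else A and C are different types" true. Taking A=knight, B=knave, C=knave, D=knight, each remaining statement checks out:
  B (knave): "A is a knave" — false. ✓
  C (knave): "A is a knave if and only if C is a knave" — false. ✓
  D (knight): "B is a knave" — true. ✓
This is the unique consistent assignment.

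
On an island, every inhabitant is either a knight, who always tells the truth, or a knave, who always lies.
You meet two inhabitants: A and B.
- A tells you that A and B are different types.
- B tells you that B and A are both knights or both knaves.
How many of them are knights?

The unique consistent assignment is A=knight, B=knave.
That has 1 knight.

1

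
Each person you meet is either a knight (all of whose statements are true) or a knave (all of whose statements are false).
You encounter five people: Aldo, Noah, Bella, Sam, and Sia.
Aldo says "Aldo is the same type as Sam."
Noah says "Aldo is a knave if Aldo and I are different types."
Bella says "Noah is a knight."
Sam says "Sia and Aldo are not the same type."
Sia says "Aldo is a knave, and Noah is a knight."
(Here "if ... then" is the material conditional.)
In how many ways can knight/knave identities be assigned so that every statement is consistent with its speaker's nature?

Consistent assignments:
  Aldo=knight, Noah=knight, Bella=knight, Sam=knight, Sia=knave
  Aldo=knight, Noah=knave, Bella=knave, Sam=knight, Sia=knave
  Aldo=knave, Noah=knight, Bella=knight, Sam=knight, Sia=knight

3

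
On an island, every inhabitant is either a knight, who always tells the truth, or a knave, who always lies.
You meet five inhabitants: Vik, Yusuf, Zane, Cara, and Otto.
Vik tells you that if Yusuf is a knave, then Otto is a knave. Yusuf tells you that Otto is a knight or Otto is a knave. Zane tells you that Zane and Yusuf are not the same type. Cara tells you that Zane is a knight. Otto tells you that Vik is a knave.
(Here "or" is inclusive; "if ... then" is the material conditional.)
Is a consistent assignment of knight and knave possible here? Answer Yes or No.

No

Checking all 32 assignments, each has at least one speaker whose statement's truth value contradicts their type.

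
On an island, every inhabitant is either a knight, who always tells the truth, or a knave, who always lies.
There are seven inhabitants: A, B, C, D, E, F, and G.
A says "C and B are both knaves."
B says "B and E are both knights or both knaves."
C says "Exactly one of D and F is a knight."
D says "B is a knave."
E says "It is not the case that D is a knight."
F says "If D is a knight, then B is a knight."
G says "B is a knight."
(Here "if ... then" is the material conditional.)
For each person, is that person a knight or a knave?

As a knave, A's statement "C and B are both knaves" should be false; it is.
As a knight, B's statement "B and E are both knights or both knaves" should be true; it is.
C is a knight, and the claim "exactly one of D and F is a knight" is indeed true.
As a knave, D's statement "B is a knave" should be false; it is.
E is a knight, so "it is not the case that D is a knight" must be true — and it is.
As a knight, F's statement "if D is a knight, then B is a knight" should be true; it is.
G is a knight; "B is a knight" is true, as required.

A is a knave, B is a knight, C is a knight, D is a knave, E is a knight, F is a knight, and G is a knight.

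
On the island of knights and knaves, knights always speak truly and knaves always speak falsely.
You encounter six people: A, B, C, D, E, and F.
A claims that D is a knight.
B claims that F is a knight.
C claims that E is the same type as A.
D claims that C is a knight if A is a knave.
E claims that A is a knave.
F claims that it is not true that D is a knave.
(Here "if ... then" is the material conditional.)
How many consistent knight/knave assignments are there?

2

Consistent assignments:
  A=knight, B=knight, C=knave, D=knight, E=knave, F=knight
  A=knave, B=knave, C=knave, D=knave, E=knight, F=knave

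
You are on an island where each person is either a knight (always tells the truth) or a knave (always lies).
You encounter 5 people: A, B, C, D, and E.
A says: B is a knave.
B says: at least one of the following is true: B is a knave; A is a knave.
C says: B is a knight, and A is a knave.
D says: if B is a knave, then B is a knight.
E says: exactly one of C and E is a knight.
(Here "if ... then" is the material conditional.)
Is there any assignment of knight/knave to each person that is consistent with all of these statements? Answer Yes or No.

No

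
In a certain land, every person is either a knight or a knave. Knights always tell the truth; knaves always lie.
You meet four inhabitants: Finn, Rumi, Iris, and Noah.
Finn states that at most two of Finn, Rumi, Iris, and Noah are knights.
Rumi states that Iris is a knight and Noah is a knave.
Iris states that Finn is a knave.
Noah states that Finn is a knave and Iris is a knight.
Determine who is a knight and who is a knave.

Finn is a knight, Rumi is a knave, Iris is a knave, and Noah is a knave.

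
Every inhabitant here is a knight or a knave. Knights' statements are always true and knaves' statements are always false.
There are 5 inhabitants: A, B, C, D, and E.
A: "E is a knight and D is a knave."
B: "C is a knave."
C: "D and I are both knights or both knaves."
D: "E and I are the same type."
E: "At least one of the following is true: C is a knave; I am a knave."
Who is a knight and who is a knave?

A is a knave, B is a knight, C is a knave, D is a knight, and E is a knight.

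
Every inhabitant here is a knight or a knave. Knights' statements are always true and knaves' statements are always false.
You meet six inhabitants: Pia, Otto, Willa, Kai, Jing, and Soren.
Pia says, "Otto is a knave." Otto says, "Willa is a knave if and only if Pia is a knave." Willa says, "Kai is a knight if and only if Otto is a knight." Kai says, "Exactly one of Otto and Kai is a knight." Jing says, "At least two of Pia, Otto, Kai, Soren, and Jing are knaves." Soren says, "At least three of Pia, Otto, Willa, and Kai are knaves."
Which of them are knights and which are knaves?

Pia is a knight, Otto is a knave, Willa is a knave, Kai is a knight, Jing is a knight, and Soren is a knave.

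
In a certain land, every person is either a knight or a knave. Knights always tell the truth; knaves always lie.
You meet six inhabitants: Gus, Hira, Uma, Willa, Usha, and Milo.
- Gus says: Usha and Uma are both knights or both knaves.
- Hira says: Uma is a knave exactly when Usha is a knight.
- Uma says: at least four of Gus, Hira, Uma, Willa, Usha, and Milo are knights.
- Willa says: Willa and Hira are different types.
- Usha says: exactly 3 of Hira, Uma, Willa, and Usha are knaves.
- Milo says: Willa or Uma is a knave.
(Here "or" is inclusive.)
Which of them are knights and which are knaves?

Gus is a knight, Hira is a knave, Uma is a knave, Willa is a knave, Usha is a knave, and Milo is a knight.

Gus is a knight, so "Usha and Uma are both knights or both knaves" must be true — and it is.
Hira (knave): "Uma is a knave exactly when Usha is a knight" — false. ✓
Since Uma is a knave, "at least four of Gus, Hira, Uma, Willa, Usha, and Milo are knights" needs to be false, which holds.
As a knave, Willa's statement "Willa and Hira are different types" should be false; it is.
As a knave, Usha's statement "exactly 3 of Hira, Uma, Willa, and Usha are knaves" should be false; it is.
Milo (knight): "Willa or Uma is a knave" — true. ✓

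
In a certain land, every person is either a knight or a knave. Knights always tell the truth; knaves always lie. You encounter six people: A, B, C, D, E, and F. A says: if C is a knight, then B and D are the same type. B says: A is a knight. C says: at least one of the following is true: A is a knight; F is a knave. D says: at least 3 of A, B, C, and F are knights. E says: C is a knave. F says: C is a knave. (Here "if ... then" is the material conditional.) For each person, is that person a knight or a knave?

A is a knight, B is a knight, C is a knight, D is a knight, E is a knave, and F is a knave.

A is a knight; "if C is a knight, then B and D are the same type" is true, as required.
As a knight, B's statement "A is a knight" should be true; it is.
C is a knight; "at least one of the following is true: A is a knight; F is a knave" is true, as required.
Since D is a knight, "at least 3 of A, B, C, and F are knights" needs to be true, which holds.
E is a knave; "C is a knave" is false, as required.
Since F is a knave, "C is a knave" needs to be false, which holds.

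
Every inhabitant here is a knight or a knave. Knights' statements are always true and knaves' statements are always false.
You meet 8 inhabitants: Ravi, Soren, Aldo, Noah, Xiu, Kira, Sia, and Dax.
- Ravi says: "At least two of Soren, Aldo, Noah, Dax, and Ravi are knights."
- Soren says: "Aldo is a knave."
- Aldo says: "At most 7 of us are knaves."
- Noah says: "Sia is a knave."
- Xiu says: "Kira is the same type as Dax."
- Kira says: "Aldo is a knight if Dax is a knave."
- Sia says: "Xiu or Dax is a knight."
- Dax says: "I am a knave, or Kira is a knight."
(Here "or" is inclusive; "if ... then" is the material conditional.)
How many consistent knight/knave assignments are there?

1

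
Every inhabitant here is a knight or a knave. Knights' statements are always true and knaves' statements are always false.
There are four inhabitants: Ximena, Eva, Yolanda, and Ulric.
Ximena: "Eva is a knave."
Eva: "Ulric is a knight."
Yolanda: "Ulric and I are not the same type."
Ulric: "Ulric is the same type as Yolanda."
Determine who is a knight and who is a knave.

Ximena is a knight, so "Eva is a knave" must be true — and it is.
Eva is a knave; "Ulric is a knight" is False, as required.
Yolanda is a knight, so "Ulric and I are not the same type" must be true — and it is.
Ulric is a knave, and the claim "Ulric is the same type as Yolanda" is indeed False.

Ximena is a knight, Eva is a knave, Yolanda is a knight, and Ulric is a knave.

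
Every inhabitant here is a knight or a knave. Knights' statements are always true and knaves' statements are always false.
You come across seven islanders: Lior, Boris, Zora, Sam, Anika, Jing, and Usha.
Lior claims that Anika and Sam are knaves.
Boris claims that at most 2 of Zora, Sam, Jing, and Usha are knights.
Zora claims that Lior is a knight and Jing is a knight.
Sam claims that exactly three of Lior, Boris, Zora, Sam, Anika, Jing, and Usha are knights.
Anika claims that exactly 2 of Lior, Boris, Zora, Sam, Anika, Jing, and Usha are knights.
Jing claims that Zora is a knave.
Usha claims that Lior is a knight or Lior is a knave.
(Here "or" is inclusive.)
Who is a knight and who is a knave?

Knights: Sam, Jing, and Usha. Knaves: Lior, Boris, Zora, and Anika.

Lior is a knave, and the claim "Anika and Sam are knaves" is indeed false.
Since Boris is a knave, "at most 2 of Zora, Sam, Jing, and Usha are knights" needs to be false, which holds.
Since Zora is a knave, "Lior is a knight and Jing is a knight" needs to be false, which holds.
Sam is a knight; "exactly three of Lior, Boris, Zora, Sam, Anika, Jing, and Usha are knights" is true, as required.
As a knave, Anika's statement "exactly 2 of Lior, Boris, Zora, Sam, Anika, Jing, and Usha are knights" should be false; it is.
Since Jing is a knight, "Zora is a knave" needs to be true, which holds.
Usha is a knight, and the claim "Lior is a knight or Lior is a knave" is indeed true.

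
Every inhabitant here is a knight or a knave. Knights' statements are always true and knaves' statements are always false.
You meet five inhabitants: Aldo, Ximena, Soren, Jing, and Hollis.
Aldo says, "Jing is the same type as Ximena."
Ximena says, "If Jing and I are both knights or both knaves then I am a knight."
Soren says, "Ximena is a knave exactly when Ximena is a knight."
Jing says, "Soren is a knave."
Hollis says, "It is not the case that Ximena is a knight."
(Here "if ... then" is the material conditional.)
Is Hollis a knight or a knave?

Hollis is a knave.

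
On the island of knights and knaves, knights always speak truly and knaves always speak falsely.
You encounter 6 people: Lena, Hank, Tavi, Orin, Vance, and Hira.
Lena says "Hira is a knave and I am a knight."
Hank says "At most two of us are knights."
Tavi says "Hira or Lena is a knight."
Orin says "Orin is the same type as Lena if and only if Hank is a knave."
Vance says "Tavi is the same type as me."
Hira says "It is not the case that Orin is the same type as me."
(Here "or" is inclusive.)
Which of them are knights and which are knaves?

Lena is a knight, Hank is a knave, Tavi is a knight, Orin is a knave, Vance is a knight, and Hira is a knave.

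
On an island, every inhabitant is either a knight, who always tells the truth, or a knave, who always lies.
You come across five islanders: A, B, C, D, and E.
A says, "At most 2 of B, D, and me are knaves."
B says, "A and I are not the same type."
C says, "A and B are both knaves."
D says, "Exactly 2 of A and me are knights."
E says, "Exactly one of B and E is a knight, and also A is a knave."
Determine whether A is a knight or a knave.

A is a knave.

Consistent assignments: {A=knave, B=knave, C=knight, D=knave, E=knight}; {A=knave, B=knave, C=knight, D=knave, E=knave}
In every consistent assignment, A is a knave.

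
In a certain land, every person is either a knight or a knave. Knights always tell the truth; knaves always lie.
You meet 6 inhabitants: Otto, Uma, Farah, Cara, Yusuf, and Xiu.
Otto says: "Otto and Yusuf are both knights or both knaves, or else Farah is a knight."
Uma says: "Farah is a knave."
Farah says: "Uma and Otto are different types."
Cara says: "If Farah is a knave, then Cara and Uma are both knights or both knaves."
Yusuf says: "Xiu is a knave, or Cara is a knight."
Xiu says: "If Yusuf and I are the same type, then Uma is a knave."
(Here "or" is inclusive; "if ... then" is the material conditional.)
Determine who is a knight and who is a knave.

Otto (knight): "Otto and Yusuf are both knights or both knaves, or else Farah is a knight" — true. ✓
Uma is a knave; "Farah is a knave" is False, as required.
Farah is a knight, so "Uma and Otto are different types" must be true — and it is.
Cara is a knight, and the claim "if Farah is a knave, then Cara and Uma are both knights or both knaves" is indeed true.
As a knight, Yusuf's statement "Xiu is a knave, or Cara is a knight" should be true; it is.
Xiu is a knight; "if Yusuf and I are the same type, then Uma is a knave" is true, as required.

Knights: Otto, Farah, Cara, Yusuf, and Xiu. Knaves: Uma.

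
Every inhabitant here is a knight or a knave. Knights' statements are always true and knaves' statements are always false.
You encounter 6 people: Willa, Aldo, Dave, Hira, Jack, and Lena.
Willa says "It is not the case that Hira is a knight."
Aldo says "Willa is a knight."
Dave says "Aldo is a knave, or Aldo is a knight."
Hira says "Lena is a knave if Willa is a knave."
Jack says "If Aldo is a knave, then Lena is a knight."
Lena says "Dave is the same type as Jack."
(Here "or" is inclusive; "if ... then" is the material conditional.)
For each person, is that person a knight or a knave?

Willa is a knave, Aldo is a knave, Dave is a knight, Hira is a knight, Jack is a knave, and Lena is a knave.

As a knave, Willa's statement "it is not the case that Hira is a knight" should be False; it is.
As a knave, Aldo's statement "Willa is a knight" should be False; it is.
Dave is a knight; "Aldo is a knave, or Aldo is a knight" is True, as required.
Hira (knight): "Lena is a knave if Willa is a knave" — True. ✓
Jack is a knave, and the claim "if Aldo is a knave, then Lena is a knight" is indeed False.
Since Lena is a knave, "Dave is the same type as Jack" needs to be False, which holds.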